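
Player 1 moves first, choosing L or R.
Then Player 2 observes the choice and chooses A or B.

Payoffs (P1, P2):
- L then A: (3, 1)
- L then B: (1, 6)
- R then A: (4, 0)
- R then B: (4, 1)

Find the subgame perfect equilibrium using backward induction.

P1 plays R, P2 plays B after L and B after R; Payoff (4, 1)

Work:
Backward induction:
After L: P2 chooses B → P1 gets 1
After R: P2 chooses B → P1 gets 4
P1 chooses R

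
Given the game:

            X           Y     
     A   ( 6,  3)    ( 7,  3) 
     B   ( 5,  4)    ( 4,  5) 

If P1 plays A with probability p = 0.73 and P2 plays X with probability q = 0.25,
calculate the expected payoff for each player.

E[P1] = 6.075, E[P2] = 3.4725

Work:
E[P1] = p·q·π₁(A,X) + p·(1-q)·π₁(A,Y) + (1-p)·q·π₁(B,X) + (1-p)·(1-q)·π₁(B,Y)
= 0.73·0.25·6 + 0.73·0.75·7 + 0.27·0.25·5 + 0.27·0.75·4
= 6.075

E[P2] = 3.4725 (similar calculation)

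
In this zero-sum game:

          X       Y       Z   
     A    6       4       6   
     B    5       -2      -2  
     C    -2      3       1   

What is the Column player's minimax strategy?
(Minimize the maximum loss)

Column should play Y, value = 4

Work:
Column player minimizes Row's maximum payoff:
Column X: max payoff to Row = 6
Column Y: max payoff to Row = 4
Column Z: max payoff to Row = 6
Minimum is 4, achieved by column Y.
Minimax strategy: Y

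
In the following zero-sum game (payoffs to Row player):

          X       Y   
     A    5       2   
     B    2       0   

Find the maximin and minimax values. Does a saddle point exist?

Maximin = 2, Minimax = 2, Saddle: True

Work:
Row minimums: [2, 0] → maximin = 2
Column maximums: [5, 2] → minimax = 2
Saddle point exists! Game value = 2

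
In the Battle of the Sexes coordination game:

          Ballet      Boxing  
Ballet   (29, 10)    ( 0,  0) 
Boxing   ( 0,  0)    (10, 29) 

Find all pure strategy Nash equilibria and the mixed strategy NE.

Pure NE: (Ballet, Ballet) and (Boxing, Boxing); Mixed NE: p = 0.7436, q = 0.2564

Work:
Check pure NE:
(Ballet, Ballet): (29, 10) - no unilateral deviation beneficial
(Boxing, Boxing): (10, 29) - no unilateral deviation beneficial
Mixed NE: P1 plays Ballet with p = 0.7436, P2 plays Ballet with q = 0.2564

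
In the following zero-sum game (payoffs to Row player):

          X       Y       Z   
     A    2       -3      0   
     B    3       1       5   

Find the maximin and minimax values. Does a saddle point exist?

Maximin = 1, Minimax = 1, Saddle: True

Work:
Row minimums: [-3, 1] → maximin = 1
Column maximums: [3, 1, 5] → minimax = 1
Saddle point exists! Game value = 1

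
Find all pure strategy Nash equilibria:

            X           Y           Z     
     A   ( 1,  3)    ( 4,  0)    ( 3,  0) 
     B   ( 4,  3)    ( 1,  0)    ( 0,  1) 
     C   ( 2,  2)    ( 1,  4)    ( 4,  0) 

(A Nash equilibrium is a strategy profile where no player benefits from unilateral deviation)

Nash equilibrium: (B, X)

Work:
Best responses:
  P1 vs X: payoffs [1, 4, 2] → best response B (payoff 4)
  P1 vs Y: payoffs [4, 1, 1] → best response A (payoff 4)
  P1 vs Z: payoffs [3, 0, 4] → best response C (payoff 4)
  P2 vs A: payoffs [3, 0, 0] → best response X (payoff 3)
  P2 vs B: payoffs [3, 0, 1] → best response X (payoff 3)
  P2 vs C: payoffs [2, 4, 0] → best response Y (payoff 4)
Mutual best responses: (B,X) → Nash equilibria.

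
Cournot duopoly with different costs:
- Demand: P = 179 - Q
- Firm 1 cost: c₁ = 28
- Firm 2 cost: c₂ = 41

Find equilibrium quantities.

q₁* = 54.67, q₂* = 41.67

Work:
Reaction: q₁ = (179 - 28 - q₂)/2
Reaction: q₂ = (179 - 41 - q₁)/2
Solve simultaneously:
q₁* = (179 - 2×28 + 41)/3 = 54.67
q₂* = (179 - 2×41 + 28)/3 = 41.67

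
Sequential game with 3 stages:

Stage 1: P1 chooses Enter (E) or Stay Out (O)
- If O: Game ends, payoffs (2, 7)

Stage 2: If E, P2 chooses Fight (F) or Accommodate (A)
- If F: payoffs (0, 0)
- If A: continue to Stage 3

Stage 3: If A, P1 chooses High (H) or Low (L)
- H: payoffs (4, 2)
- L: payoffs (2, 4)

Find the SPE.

SPE: (E, A, H); Outcome (4, 2)

Work:
Stage 3: P1 chooses H (4 vs 2)
Stage 2: P2: F->0, A->2 (anticipating H). Choose A
Stage 1: P1: O->2, E->4 (anticipating A, H). Choose E
SPE path: E -> A -> H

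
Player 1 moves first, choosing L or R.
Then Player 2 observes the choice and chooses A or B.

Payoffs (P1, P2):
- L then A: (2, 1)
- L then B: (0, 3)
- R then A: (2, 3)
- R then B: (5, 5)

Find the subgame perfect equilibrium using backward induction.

P1 plays R, P2 plays B after L and B after R; Payoff (5, 5)

Work:
Backward induction:
After L: P2 chooses B → P1 gets 0
After R: P2 chooses B → P1 gets 5
P1 chooses R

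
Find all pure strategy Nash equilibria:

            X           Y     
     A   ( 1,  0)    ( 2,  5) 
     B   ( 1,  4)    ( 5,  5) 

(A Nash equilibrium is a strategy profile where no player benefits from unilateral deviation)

Nash equilibrium: (B, Y)

Work:
Best responses:
  P1 vs X: payoffs [1, 1] → best response A/B (payoff 1)
  P1 vs Y: payoffs [2, 5] → best response B (payoff 5)
  P2 vs A: payoffs [0, 5] → best response Y (payoff 5)
  P2 vs B: payoffs [4, 5] → best response Y (payoff 5)
Mutual best responses: (B,Y) → Nash equilibria.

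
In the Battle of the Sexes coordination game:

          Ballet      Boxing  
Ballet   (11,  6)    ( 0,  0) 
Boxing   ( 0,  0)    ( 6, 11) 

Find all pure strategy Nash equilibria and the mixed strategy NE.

Pure NE: (Ballet, Ballet) and (Boxing, Boxing); Mixed NE: p = 0.6471, q = 0.3529

Work:
Check pure NE:
(Ballet, Ballet): (11, 6) - no unilateral deviation beneficial
(Boxing, Boxing): (6, 11) - no unilateral deviation beneficial
Mixed NE: P1 plays Ballet with p = 0.6471, P2 plays Ballet with q = 0.3529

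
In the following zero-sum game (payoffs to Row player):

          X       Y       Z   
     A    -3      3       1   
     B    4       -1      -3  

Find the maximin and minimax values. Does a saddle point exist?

Maximin = -3, Minimax = 1, Saddle: False

Work:
Row minimums: [-3, -3] → maximin = -3
Column maximums: [4, 3, 1] → minimax = 1
No saddle point (maximin ≠ minimax). Mixed strategy needed.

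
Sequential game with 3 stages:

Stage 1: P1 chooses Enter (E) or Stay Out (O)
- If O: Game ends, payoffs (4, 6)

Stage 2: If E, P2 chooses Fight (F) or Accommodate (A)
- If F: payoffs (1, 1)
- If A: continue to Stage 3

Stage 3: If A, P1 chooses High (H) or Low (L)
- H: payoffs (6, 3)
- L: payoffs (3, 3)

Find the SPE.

SPE: (E, A, H); Outcome (6, 3)

Work:
Stage 3: P1 chooses H (6 vs 3)
Stage 2: P2: F->1, A->3 (anticipating H). Choose A
Stage 1: P1: O->4, E->6 (anticipating A, H). Choose E
SPE path: E -> A -> H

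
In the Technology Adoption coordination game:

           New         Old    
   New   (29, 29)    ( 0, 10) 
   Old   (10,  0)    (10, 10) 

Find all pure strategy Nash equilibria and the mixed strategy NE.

Pure NE: (New, New) and (Old, Old); Mixed NE: p = 0.3448, q = 0.3448

Work:
Check pure NE:
(New, New): (29, 29) - no unilateral deviation beneficial
(Old, Old): (10, 10) - no unilateral deviation beneficial
Mixed NE: P1 plays New with p = 0.3448, P2 plays New with q = 0.3448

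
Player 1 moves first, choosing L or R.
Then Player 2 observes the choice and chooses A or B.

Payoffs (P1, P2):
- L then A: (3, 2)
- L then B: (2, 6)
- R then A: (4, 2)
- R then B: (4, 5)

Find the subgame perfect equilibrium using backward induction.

P1 plays R, P2 plays B after L and B after R; Payoff (4, 5)

Work:
Backward induction:
After L: P2 chooses B → P1 gets 2
After R: P2 chooses B → P1 gets 4
P1 chooses R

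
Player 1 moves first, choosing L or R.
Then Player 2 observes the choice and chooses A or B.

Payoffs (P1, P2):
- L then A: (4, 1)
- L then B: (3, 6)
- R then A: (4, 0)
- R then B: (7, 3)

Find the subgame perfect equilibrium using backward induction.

P1 plays R, P2 plays B after L and B after R; Payoff (7, 3)

Work:
Backward induction:
After L: P2 chooses B → P1 gets 3
After R: P2 chooses B → P1 gets 7
P1 chooses R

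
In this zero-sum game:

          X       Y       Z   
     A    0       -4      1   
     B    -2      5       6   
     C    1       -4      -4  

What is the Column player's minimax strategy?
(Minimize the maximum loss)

Column should play X, value = 1

Work:
Column player minimizes Row's maximum payoff:
Column X: max payoff to Row = 1
Column Y: max payoff to Row = 5
Column Z: max payoff to Row = 6
Minimum is 1, achieved by column X.
Minimax strategy: X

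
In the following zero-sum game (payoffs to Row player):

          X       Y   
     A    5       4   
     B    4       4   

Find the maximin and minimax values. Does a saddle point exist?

Maximin = 4, Minimax = 4, Saddle: True

Work:
Row minimums: [4, 4] → maximin = 4
Column maximums: [5, 4] → minimax = 4
Saddle point exists! Game value = 4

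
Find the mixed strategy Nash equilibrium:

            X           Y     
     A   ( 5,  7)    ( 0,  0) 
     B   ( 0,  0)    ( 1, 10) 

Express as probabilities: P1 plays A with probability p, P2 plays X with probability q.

p = 0.5882, q = 0.1667

Work:
Find probabilities that make opponent indifferent:
P2 chooses q to make P1 indifferent between A and B
P1 chooses p to make P2 indifferent between X and Y
Mixed NE: P1 plays (A: 0.5882, B: 0.4118), P2 plays (X: 0.1667, Y: 0.8333)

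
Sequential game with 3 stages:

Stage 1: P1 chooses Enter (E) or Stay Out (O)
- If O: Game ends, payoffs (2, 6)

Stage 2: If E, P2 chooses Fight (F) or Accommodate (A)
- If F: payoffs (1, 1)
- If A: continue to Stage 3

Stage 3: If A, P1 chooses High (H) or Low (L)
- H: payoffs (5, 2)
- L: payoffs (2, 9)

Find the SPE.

SPE: (E, A, H); Outcome (5, 2)

Work:
Stage 3: P1 chooses H (5 vs 2)
Stage 2: P2: F->1, A->2 (anticipating H). Choose A
Stage 1: P1: O->2, E->5 (anticipating A, H). Choose E
SPE path: E -> A -> H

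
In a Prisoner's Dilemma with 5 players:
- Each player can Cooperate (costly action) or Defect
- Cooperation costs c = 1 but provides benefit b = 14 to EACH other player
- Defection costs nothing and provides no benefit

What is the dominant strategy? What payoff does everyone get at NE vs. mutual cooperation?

Dominant: Defect; NE payoff = 0; Coop payoff = 55

Work:
Defect dominates (saves cost c = 1, benefit to others is external)
NE: All defect → everyone gets 0
If all cooperate: each receives (4)×14 - 1 = 55
Social dilemma: 55 > 0 but NE gives 0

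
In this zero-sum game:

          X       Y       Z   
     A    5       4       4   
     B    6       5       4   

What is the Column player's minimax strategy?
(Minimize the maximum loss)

Column should play Z, value = 4

Work:
Column player minimizes Row's maximum payoff:
Column X: max payoff to Row = 6
Column Y: max payoff to Row = 5
Column Z: max payoff to Row = 4
Minimum is 4, achieved by column Z.
Minimax strategy: Z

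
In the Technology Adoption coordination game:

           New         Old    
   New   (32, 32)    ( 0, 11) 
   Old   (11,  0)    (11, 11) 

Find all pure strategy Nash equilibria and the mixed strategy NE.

Pure NE: (New, New) and (Old, Old); Mixed NE: p = 0.3438, q = 0.3438

Work:
Check pure NE:
(New, New): (32, 32) - no unilateral deviation beneficial
(Old, Old): (11, 11) - no unilateral deviation beneficial
Mixed NE: P1 plays New with p = 0.3438, P2 plays New with q = 0.3438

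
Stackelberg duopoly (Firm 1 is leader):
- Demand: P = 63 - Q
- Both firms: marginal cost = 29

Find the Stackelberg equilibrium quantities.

q₁* (leader) = 17.0, q₂* (follower) = 8.5

Work:
Follower's reaction: q₂ = (a - c - q₁)/2
Leader substitutes: π₁ = q₁·(a - q₁ - (a-c-q₁)/2 - c)
FOC: q₁* = (63 - 29)/2 = 17.00
Then: q₂* = (63 - 29 - 17.0)/2 = 8.50
Leader has first-mover advantage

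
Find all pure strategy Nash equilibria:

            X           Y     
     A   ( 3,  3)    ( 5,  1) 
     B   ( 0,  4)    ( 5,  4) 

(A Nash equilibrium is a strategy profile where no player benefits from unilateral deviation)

Nash equilibrium: (A, X), (B, Y)

Work:
Best responses:
  P1 vs X: payoffs [3, 0] → best response A (payoff 3)
  P1 vs Y: payoffs [5, 5] → best response A/B (payoff 5)
  P2 vs A: payoffs [3, 1] → best response X (payoff 3)
  P2 vs B: payoffs [4, 4] → best response X/Y (payoff 4)
Mutual best responses: (A,X), (B,Y) → Nash equilibria.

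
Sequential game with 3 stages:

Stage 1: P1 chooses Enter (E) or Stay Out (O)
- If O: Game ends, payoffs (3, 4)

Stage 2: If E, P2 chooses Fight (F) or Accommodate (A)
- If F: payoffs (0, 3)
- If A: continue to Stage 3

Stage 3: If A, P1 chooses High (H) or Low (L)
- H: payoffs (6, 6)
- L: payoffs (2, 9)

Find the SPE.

SPE: (E, A, H); Outcome (6, 6)

Work:
Stage 3: P1 chooses H (6 vs 2)
Stage 2: P2: F->3, A->6 (anticipating H). Choose A
Stage 1: P1: O->3, E->6 (anticipating A, H). Choose E
SPE path: E -> A -> H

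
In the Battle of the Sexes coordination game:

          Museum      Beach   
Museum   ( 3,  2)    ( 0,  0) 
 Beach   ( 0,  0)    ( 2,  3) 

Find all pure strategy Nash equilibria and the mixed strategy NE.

Pure NE: (Museum, Museum) and (Beach, Beach); Mixed NE: p = 0.6, q = 0.4

Work:
Check pure NE:
(Museum, Museum): (3, 2) - no unilateral deviation beneficial
(Beach, Beach): (2, 3) - no unilateral deviation beneficial
Mixed NE: P1 plays Museum with p = 0.6, P2 plays Museum with q = 0.4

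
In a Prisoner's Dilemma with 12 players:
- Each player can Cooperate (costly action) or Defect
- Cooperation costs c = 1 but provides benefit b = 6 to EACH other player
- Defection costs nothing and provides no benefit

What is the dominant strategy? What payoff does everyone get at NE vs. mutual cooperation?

Dominant: Defect; NE payoff = 0; Coop payoff = 65

Work:
Defect dominates (saves cost c = 1, benefit to others is external)
NE: All defect → everyone gets 0
If all cooperate: each receives (11)×6 - 1 = 65
Social dilemma: 65 > 0 but NE gives 0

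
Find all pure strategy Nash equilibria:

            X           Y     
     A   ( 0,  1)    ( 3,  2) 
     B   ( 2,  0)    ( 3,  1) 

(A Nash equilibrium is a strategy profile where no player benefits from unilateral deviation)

Nash equilibrium: (A, Y), (B, Y)

Work:
Best responses:
  P1 vs X: payoffs [0, 2] → best response B (payoff 2)
  P1 vs Y: payoffs [3, 3] → best response A/B (payoff 3)
  P2 vs A: payoffs [1, 2] → best response Y (payoff 2)
  P2 vs B: payoffs [0, 1] → best response Y (payoff 1)
Mutual best responses: (A,Y), (B,Y) → Nash equilibria.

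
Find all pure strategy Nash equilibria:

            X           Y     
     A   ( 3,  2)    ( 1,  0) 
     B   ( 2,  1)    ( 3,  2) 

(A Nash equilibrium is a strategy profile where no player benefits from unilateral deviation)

Nash equilibrium: (A, X), (B, Y)

Work:
Best responses:
  P1 vs X: payoffs [3, 2] → best response A (payoff 3)
  P1 vs Y: payoffs [1, 3] → best response B (payoff 3)
  P2 vs A: payoffs [2, 0] → best response X (payoff 2)
  P2 vs B: payoffs [1, 2] → best response Y (payoff 2)
Mutual best responses: (A,X), (B,Y) → Nash equilibria.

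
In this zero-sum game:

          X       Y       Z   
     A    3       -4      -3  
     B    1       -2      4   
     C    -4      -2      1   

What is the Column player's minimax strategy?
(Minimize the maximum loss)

Column should play Y, value = -2

Work:
Column player minimizes Row's maximum payoff:
Column X: max payoff to Row = 3
Column Y: max payoff to Row = -2
Column Z: max payoff to Row = 4
Minimum is -2, achieved by column Y.
Minimax strategy: Y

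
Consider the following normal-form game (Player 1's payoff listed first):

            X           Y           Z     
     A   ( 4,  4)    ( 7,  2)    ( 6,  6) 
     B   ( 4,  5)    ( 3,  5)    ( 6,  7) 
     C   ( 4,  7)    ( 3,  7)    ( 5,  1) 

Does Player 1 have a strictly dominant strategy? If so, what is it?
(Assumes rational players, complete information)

No strictly dominant strategy exists for Player 1

Work:
A strategy strictly dominates another if it gives a strictly higher payoff against every opponent action. Compare each pair of P1's strategies column-by-column:
  A vs B: [4 vs 4, 7 vs 3, 6 vs 6] → A does not strictly dominate B (column X: 4 ≤ 4)
  A vs C: [4 vs 4, 7 vs 3, 6 vs 5] → A does not strictly dominate C (column X: 4 ≤ 4)
  B vs A: [4 vs 4, 3 vs 7, 6 vs 6] → B does not strictly dominate A (column X: 4 ≤ 4)
  B vs C: [4 vs 4, 3 vs 3, 6 vs 5] → B does not strictly dominate C (column X: 4 ≤ 4)
  C vs A: [4 vs 4, 3 vs 7, 5 vs 6] → C does not strictly dominate A (column X: 4 ≤ 4)
  C vs B: [4 vs 4, 3 vs 3, 5 vs 6] → C does not strictly dominate B (column X: 4 ≤ 4)
No single strategy strictly dominates all others → no strictly dominant strategy.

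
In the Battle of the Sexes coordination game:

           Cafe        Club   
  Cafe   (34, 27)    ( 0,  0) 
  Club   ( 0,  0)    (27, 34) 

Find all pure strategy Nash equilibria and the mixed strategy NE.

Pure NE: (Cafe, Cafe) and (Club, Club); Mixed NE: p = 0.5574, q = 0.4426

Work:
Check pure NE:
(Cafe, Cafe): (34, 27) - no unilateral deviation beneficial
(Club, Club): (27, 34) - no unilateral deviation beneficial
Mixed NE: P1 plays Cafe with p = 0.5574, P2 plays Cafe with q = 0.4426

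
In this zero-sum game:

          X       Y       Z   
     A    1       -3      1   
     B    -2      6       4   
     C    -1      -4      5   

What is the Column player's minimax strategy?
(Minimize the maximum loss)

Column should play X, value = 1

Work:
Column player minimizes Row's maximum payoff:
Column X: max payoff to Row = 1
Column Y: max payoff to Row = 6
Column Z: max payoff to Row = 5
Minimum is 1, achieved by column X.
Minimax strategy: X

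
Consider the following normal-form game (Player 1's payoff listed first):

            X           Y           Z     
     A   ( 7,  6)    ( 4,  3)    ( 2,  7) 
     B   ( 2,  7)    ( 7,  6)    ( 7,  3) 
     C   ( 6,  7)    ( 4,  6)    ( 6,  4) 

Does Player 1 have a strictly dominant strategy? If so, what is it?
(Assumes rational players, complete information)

No strictly dominant strategy exists for Player 1

Work:
A strategy strictly dominates another if it gives a strictly higher payoff against every opponent action. Compare each pair of P1's strategies column-by-column:
  A vs B: [7 vs 2, 4 vs 7, 2 vs 7] → A does not strictly dominate B (column Y: 4 ≤ 7)
  A vs C: [7 vs 6, 4 vs 4, 2 vs 6] → A does not strictly dominate C (column Y: 4 ≤ 4)
  B vs A: [2 vs 7, 7 vs 4, 7 vs 2] → B does not strictly dominate A (column X: 2 ≤ 7)
  B vs C: [2 vs 6, 7 vs 4, 7 vs 6] → B does not strictly dominate C (column X: 2 ≤ 6)
  C vs A: [6 vs 7, 4 vs 4, 6 vs 2] → C does not strictly dominate A (column X: 6 ≤ 7)
  C vs B: [6 vs 2, 4 vs 7, 6 vs 7] → C does not strictly dominate B (column Y: 4 ≤ 7)
No single strategy strictly dominates all others → no strictly dominant strategy.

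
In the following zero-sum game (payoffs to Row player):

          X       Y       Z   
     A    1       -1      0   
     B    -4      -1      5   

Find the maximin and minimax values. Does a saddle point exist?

Maximin = -1, Minimax = -1, Saddle: True

Work:
Row minimums: [-1, -4] → maximin = -1
Column maximums: [1, -1, 5] → minimax = -1
Saddle point exists! Game value = -1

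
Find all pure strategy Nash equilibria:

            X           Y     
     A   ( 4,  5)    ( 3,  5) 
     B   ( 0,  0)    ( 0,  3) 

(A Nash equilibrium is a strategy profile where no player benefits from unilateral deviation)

Nash equilibrium: (A, X), (A, Y)

Work:
Best responses:
  P1 vs X: payoffs [4, 0] → best response A (payoff 4)
  P1 vs Y: payoffs [3, 0] → best response A (payoff 3)
  P2 vs A: payoffs [5, 5] → best response X/Y (payoff 5)
  P2 vs B: payoffs [0, 3] → best response Y (payoff 3)
Mutual best responses: (A,X), (A,Y) → Nash equilibria.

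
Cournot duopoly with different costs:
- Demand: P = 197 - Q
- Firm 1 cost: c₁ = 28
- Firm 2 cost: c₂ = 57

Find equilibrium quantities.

q₁* = 66.0, q₂* = 37.0

Work:
Reaction: q₁ = (197 - 28 - q₂)/2
Reaction: q₂ = (197 - 57 - q₁)/2
Solve simultaneously:
q₁* = (197 - 2×28 + 57)/3 = 66.0
q₂* = (197 - 2×57 + 28)/3 = 37.0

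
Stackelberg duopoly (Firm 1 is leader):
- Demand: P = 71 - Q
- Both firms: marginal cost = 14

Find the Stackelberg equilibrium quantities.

q₁* (leader) = 28.5, q₂* (follower) = 14.25

Work:
Follower's reaction: q₂ = (a - c - q₁)/2
Leader substitutes: π₁ = q₁·(a - q₁ - (a-c-q₁)/2 - c)
FOC: q₁* = (71 - 14)/2 = 28.50
Then: q₂* = (71 - 14 - 28.5)/2 = 14.25
Leader has first-mover advantage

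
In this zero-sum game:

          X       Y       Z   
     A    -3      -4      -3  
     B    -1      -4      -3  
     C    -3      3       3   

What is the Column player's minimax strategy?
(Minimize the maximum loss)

Column should play X, value = -1

Work:
Column player minimizes Row's maximum payoff:
Column X: max payoff to Row = -1
Column Y: max payoff to Row = 3
Column Z: max payoff to Row = 3
Minimum is -1, achieved by column X.
Minimax strategy: X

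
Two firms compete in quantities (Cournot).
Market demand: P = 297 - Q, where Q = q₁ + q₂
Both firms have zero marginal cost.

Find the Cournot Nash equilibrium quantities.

q₁* = q₂* = 99.0; P* = 99.0

Work:
Profit: π_i = P·q_i = (a - q_i - q_j)·q_i
FOC: ∂π_i/∂q_i = a - 2q_i - q_j = 0
Reaction function: q_i = (297 - q_j)/2
Symmetry: q* = 297/3 = 99.0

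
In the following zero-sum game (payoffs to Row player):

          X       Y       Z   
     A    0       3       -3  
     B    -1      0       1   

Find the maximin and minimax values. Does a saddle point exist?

Maximin = -1, Minimax = 0, Saddle: False

Work:
Row minimums: [-3, -1] → maximin = -1
Column maximums: [0, 3, 1] → minimax = 0
No saddle point (maximin ≠ minimax). Mixed strategy needed.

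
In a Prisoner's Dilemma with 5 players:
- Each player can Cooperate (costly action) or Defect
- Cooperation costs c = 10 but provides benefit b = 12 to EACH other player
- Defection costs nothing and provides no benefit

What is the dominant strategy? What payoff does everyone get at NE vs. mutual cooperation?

Dominant: Defect; NE payoff = 0; Coop payoff = 38

Work:
Defect dominates (saves cost c = 10, benefit to others is external)
NE: All defect → everyone gets 0
If all cooperate: each receives (4)×12 - 10 = 38
Social dilemma: 38 > 0 but NE gives 0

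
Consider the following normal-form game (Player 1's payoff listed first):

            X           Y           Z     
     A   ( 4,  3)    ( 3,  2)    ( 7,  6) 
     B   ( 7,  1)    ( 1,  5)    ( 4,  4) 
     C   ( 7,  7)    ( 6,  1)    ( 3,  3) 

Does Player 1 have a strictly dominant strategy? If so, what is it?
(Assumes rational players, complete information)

No strictly dominant strategy exists for Player 1

Work:
A strategy strictly dominates another if it gives a strictly higher payoff against every opponent action. Compare each pair of P1's strategies column-by-column:
  A vs B: [4 vs 7, 3 vs 1, 7 vs 4] → A does not strictly dominate B (column X: 4 ≤ 7)
  A vs C: [4 vs 7, 3 vs 6, 7 vs 3] → A does not strictly dominate C (column X: 4 ≤ 7)
  B vs A: [7 vs 4, 1 vs 3, 4 vs 7] → B does not strictly dominate A (column Y: 1 ≤ 3)
  B vs C: [7 vs 7, 1 vs 6, 4 vs 3] → B does not strictly dominate C (column X: 7 ≤ 7)
  C vs A: [7 vs 4, 6 vs 3, 3 vs 7] → C does not strictly dominate A (column Z: 3 ≤ 7)
  C vs B: [7 vs 7, 6 vs 1, 3 vs 4] → C does not strictly dominate B (column X: 7 ≤ 7)
No single strategy strictly dominates all others → no strictly dominant strategy.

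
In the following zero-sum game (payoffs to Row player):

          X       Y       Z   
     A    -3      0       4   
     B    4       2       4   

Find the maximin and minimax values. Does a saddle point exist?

Maximin = 2, Minimax = 2, Saddle: True

Work:
Row minimums: [-3, 2] → maximin = 2
Column maximums: [4, 2, 4] → minimax = 2
Saddle point exists! Game value = 2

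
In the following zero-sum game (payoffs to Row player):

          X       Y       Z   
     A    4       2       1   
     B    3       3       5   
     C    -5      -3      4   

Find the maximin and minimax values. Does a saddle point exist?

Maximin = 3, Minimax = 3, Saddle: True

Work:
Row minimums: [1, 3, -5] → maximin = 3
Column maximums: [4, 3, 5] → minimax = 3
Saddle point exists! Game value = 3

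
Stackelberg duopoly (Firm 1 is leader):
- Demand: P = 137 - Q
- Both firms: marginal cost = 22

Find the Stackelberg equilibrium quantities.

q₁* (leader) = 57.5, q₂* (follower) = 28.75

Work:
Follower's reaction: q₂ = (a - c - q₁)/2
Leader substitutes: π₁ = q₁·(a - q₁ - (a-c-q₁)/2 - c)
FOC: q₁* = (137 - 22)/2 = 57.50
Then: q₂* = (137 - 22 - 57.5)/2 = 28.75
Leader has first-mover advantage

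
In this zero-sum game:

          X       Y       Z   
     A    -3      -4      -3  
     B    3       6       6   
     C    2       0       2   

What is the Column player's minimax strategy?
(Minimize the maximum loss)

Column should play X, value = 3

Work:
Column player minimizes Row's maximum payoff:
Column X: max payoff to Row = 3
Column Y: max payoff to Row = 6
Column Z: max payoff to Row = 6
Minimum is 3, achieved by column X.
Minimax strategy: X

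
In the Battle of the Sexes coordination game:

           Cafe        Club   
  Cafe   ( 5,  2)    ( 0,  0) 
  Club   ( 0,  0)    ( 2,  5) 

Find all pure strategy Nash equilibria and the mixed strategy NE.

Pure NE: (Cafe, Cafe) and (Club, Club); Mixed NE: p = 0.7143, q = 0.2857

Work:
Check pure NE:
(Cafe, Cafe): (5, 2) - no unilateral deviation beneficial
(Club, Club): (2, 5) - no unilateral deviation beneficial
Mixed NE: P1 plays Cafe with p = 0.7143, P2 plays Cafe with q = 0.2857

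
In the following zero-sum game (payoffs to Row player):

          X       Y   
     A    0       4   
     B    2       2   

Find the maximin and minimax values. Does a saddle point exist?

Maximin = 2, Minimax = 2, Saddle: True

Work:
Row minimums: [0, 2] → maximin = 2
Column maximums: [2, 4] → minimax = 2
Saddle point exists! Game value = 2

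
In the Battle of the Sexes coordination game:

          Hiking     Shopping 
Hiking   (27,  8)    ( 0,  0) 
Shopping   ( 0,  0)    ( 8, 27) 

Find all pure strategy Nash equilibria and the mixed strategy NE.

Pure NE: (Hiking, Hiking) and (Shopping, Shopping); Mixed NE: p = 0.7714, q = 0.2286

Work:
Check pure NE:
(Hiking, Hiking): (27, 8) - no unilateral deviation beneficial
(Shopping, Shopping): (8, 27) - no unilateral deviation beneficial
Mixed NE: P1 plays Hiking with p = 0.7714, P2 plays Hiking with q = 0.2286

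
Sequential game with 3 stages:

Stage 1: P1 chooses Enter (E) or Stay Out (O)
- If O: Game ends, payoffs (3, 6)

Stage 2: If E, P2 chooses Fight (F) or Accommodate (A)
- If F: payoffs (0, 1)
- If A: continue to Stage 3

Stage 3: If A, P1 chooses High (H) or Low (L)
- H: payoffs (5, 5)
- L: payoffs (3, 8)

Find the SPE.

SPE: (E, A, H); Outcome (5, 5)

Work:
Stage 3: P1 chooses H (5 vs 3)
Stage 2: P2: F->1, A->5 (anticipating H). Choose A
Stage 1: P1: O->3, E->5 (anticipating A, H). Choose E
SPE path: E -> A -> H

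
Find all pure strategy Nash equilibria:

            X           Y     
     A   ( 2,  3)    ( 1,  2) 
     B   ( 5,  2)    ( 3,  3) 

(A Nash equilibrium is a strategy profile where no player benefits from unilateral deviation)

Nash equilibrium: (B, Y)

Work:
Best responses:
  P1 vs X: payoffs [2, 5] → best response B (payoff 5)
  P1 vs Y: payoffs [1, 3] → best response B (payoff 3)
  P2 vs A: payoffs [3, 2] → best response X (payoff 3)
  P2 vs B: payoffs [2, 3] → best response Y (payoff 3)
Mutual best responses: (B,Y) → Nash equilibria.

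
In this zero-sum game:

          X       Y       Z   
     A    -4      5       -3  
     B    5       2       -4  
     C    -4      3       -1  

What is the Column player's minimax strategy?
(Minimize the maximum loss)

Column should play Z, value = -1

Work:
Column player minimizes Row's maximum payoff:
Column X: max payoff to Row = 5
Column Y: max payoff to Row = 5
Column Z: max payoff to Row = -1
Minimum is -1, achieved by column Z.
Minimax strategy: Z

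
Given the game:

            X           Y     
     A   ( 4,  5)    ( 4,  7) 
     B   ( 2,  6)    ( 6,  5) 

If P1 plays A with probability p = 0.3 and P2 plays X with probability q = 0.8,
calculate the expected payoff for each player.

E[P1] = 3.16, E[P2] = 5.68

Work:
E[P1] = p·q·π₁(A,X) + p·(1-q)·π₁(A,Y) + (1-p)·q·π₁(B,X) + (1-p)·(1-q)·π₁(B,Y)
= 0.3·0.8·4 + 0.3·0.2·4 + 0.7·0.8·2 + 0.7·0.2·6
= 3.16

E[P2] = 5.68 (similar calculation)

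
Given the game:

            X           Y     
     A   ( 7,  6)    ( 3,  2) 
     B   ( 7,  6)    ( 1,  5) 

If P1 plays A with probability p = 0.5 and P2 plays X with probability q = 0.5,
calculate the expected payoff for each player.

E[P1] = 4.5, E[P2] = 4.75

Work:
E[P1] = p·q·π₁(A,X) + p·(1-q)·π₁(A,Y) + (1-p)·q·π₁(B,X) + (1-p)·(1-q)·π₁(B,Y)
= 0.5·0.5·7 + 0.5·0.5·3 + 0.5·0.5·7 + 0.5·0.5·1
= 4.5

E[P2] = 4.75 (similar calculation)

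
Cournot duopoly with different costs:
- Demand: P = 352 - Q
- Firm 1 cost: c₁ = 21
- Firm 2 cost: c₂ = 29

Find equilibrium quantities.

q₁* = 113.0, q₂* = 105.0

Work:
Reaction: q₁ = (352 - 21 - q₂)/2
Reaction: q₂ = (352 - 29 - q₁)/2
Solve simultaneously:
q₁* = (352 - 2×21 + 29)/3 = 113.0
q₂* = (352 - 2×29 + 21)/3 = 105.0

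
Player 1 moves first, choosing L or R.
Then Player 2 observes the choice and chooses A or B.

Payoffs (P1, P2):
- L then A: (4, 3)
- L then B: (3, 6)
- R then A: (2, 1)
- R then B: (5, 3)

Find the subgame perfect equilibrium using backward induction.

P1 plays R, P2 plays B after L and B after R; Payoff (5, 3)

Work:
Backward induction:
After L: P2 chooses B → P1 gets 3
After R: P2 chooses B → P1 gets 5
P1 chooses R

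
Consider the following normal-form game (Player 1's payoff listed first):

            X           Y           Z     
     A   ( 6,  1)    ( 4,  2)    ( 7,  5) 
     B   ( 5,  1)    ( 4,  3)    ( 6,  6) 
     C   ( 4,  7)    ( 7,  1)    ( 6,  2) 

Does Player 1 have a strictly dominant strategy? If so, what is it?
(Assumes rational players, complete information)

No strictly dominant strategy exists for Player 1

Work:
A strategy strictly dominates another if it gives a strictly higher payoff against every opponent action. Compare each pair of P1's strategies column-by-column:
  A vs B: [6 vs 5, 4 vs 4, 7 vs 6] → A does not strictly dominate B (column Y: 4 ≤ 4)
  A vs C: [6 vs 4, 4 vs 7, 7 vs 6] → A does not strictly dominate C (column Y: 4 ≤ 7)
  B vs A: [5 vs 6, 4 vs 4, 6 vs 7] → B does not strictly dominate A (column X: 5 ≤ 6)
  B vs C: [5 vs 4, 4 vs 7, 6 vs 6] → B does not strictly dominate C (column Y: 4 ≤ 7)
  C vs A: [4 vs 6, 7 vs 4, 6 vs 7] → C does not strictly dominate A (column X: 4 ≤ 6)
  C vs B: [4 vs 5, 7 vs 4, 6 vs 6] → C does not strictly dominate B (column X: 4 ≤ 5)
No single strategy strictly dominates all others → no strictly dominant strategy.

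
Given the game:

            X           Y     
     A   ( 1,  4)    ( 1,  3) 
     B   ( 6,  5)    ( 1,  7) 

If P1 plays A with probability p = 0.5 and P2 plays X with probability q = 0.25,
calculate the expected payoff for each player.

E[P1] = 1.625, E[P2] = 4.875

Work:
E[P1] = p·q·π₁(A,X) + p·(1-q)·π₁(A,Y) + (1-p)·q·π₁(B,X) + (1-p)·(1-q)·π₁(B,Y)
= 0.5·0.25·1 + 0.5·0.75·1 + 0.5·0.25·6 + 0.5·0.75·1
= 1.625

E[P2] = 4.875 (similar calculation)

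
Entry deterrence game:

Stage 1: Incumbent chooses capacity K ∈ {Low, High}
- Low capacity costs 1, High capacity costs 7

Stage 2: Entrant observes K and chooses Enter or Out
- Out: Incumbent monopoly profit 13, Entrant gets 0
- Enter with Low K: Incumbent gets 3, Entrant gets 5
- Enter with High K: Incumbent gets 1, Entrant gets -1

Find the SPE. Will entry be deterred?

SPE: (High, Enter|Low, Out|High); Entry deterred. Incumbent net profit = 6

Work:
After Low K: Entrant enters (5 > 0)
After High K: Entrant stays out (-1 < 0)
Incumbent: Low → 3−1=2, High → 13−7=6
Incumbent chooses High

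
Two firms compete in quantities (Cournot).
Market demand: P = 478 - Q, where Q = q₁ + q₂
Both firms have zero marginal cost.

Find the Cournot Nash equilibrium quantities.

q₁* = q₂* = 159.33; P* = 159.33

Work:
Profit: π_i = P·q_i = (a - q_i - q_j)·q_i
FOC: ∂π_i/∂q_i = a - 2q_i - q_j = 0
Reaction function: q_i = (478 - q_j)/2
Symmetry: q* = 478/3 = 159.33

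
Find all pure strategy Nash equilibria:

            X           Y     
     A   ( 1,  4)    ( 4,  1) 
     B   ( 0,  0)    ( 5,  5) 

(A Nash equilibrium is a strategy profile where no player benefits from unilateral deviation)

Nash equilibrium: (A, X), (B, Y)

Work:
Best responses:
  P1 vs X: payoffs [1, 0] → best response A (payoff 1)
  P1 vs Y: payoffs [4, 5] → best response B (payoff 5)
  P2 vs A: payoffs [4, 1] → best response X (payoff 4)
  P2 vs B: payoffs [0, 5] → best response Y (payoff 5)
Mutual best responses: (A,X), (B,Y) → Nash equilibria.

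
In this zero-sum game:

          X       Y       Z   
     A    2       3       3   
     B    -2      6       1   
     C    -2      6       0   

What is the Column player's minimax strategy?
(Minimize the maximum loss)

Column should play X, value = 2

Work:
Column player minimizes Row's maximum payoff:
Column X: max payoff to Row = 2
Column Y: max payoff to Row = 6
Column Z: max payoff to Row = 3
Minimum is 2, achieved by column X.
Minimax strategy: X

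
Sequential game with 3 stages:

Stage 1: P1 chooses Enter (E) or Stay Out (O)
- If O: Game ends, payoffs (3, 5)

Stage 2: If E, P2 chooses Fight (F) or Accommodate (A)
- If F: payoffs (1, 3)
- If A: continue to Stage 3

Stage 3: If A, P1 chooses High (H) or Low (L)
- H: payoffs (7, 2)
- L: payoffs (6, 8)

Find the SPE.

SPE: (O, F, H); Outcome (3, 5)

Work:
Stage 3: P1 chooses H (7 vs 6)
Stage 2: P2: F->3, A->2 (anticipating H). Choose F
Stage 1: P1: O->3, E->1 (anticipating F, H). Choose O
SPE path: O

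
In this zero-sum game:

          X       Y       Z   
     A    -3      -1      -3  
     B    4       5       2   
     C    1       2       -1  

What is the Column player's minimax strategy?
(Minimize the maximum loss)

Column should play Z, value = 2

Work:
Column player minimizes Row's maximum payoff:
Column X: max payoff to Row = 4
Column Y: max payoff to Row = 5
Column Z: max payoff to Row = 2
Minimum is 2, achieved by column Z.
Minimax strategy: Z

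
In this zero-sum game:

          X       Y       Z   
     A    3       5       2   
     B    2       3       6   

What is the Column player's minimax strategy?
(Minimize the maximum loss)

Column should play X, value = 3

Work:
Column player minimizes Row's maximum payoff:
Column X: max payoff to Row = 3
Column Y: max payoff to Row = 5
Column Z: max payoff to Row = 6
Minimum is 3, achieved by column X.
Minimax strategy: X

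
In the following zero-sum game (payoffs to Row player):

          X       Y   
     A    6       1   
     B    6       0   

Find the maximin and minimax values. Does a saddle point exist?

Maximin = 1, Minimax = 1, Saddle: True

Work:
Row minimums: [1, 0] → maximin = 1
Column maximums: [6, 1] → minimax = 1
Saddle point exists! Game value = 1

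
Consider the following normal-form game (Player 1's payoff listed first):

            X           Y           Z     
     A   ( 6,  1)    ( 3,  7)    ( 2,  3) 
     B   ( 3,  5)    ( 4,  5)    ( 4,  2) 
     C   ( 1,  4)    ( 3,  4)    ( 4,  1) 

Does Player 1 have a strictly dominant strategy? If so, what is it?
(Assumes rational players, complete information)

No strictly dominant strategy exists for Player 1

Work:
A strategy strictly dominates another if it gives a strictly higher payoff against every opponent action. Compare each pair of P1's strategies column-by-column:
  A vs B: [6 vs 3, 3 vs 4, 2 vs 4] → A does not strictly dominate B (column Y: 3 ≤ 4)
  A vs C: [6 vs 1, 3 vs 3, 2 vs 4] → A does not strictly dominate C (column Y: 3 ≤ 3)
  B vs A: [3 vs 6, 4 vs 3, 4 vs 2] → B does not strictly dominate A (column X: 3 ≤ 6)
  B vs C: [3 vs 1, 4 vs 3, 4 vs 4] → B does not strictly dominate C (column Z: 4 ≤ 4)
  C vs A: [1 vs 6, 3 vs 3, 4 vs 2] → C does not strictly dominate A (column X: 1 ≤ 6)
  C vs B: [1 vs 3, 3 vs 4, 4 vs 4] → C does not strictly dominate B (column X: 1 ≤ 3)
No single strategy strictly dominates all others → no strictly dominant strategy.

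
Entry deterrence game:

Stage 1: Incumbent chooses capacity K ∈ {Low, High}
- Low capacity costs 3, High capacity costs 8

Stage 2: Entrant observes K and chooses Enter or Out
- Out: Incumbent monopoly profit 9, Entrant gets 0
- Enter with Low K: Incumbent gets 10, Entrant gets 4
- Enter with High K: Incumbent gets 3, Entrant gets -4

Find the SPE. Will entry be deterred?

SPE: (Low, Enter|Low, Out|High); Entry not deterred. Incumbent net profit = 7, Entrant gets 4

Work:
After Low K: Entrant enters (4 > 0)
After High K: Entrant stays out (-4 < 0)
Incumbent: Low → 10−3=7, High → 9−8=1
Incumbent chooses Low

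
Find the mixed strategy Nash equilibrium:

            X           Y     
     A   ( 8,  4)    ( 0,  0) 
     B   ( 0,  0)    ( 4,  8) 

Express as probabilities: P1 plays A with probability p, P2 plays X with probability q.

p = 0.6667, q = 0.3333

Work:
Find probabilities that make opponent indifferent:
P2 chooses q to make P1 indifferent between A and B
P1 chooses p to make P2 indifferent between X and Y
Mixed NE: P1 plays (A: 0.6667, B: 0.3333), P2 plays (X: 0.3333, Y: 0.6667)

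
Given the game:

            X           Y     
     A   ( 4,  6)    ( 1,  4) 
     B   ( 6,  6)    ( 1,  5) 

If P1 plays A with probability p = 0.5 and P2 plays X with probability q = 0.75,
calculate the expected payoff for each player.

E[P1] = 4.0, E[P2] = 5.625

Work:
E[P1] = p·q·π₁(A,X) + p·(1-q)·π₁(A,Y) + (1-p)·q·π₁(B,X) + (1-p)·(1-q)·π₁(B,Y)
= 0.5·0.75·4 + 0.5·0.25·1 + 0.5·0.75·6 + 0.5·0.25·1
= 4.0

E[P2] = 5.625 (similar calculation)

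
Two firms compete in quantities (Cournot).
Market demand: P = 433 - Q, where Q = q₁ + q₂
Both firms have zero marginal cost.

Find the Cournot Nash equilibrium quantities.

q₁* = q₂* = 144.33; P* = 144.33

Work:
Profit: π_i = P·q_i = (a - q_i - q_j)·q_i
FOC: ∂π_i/∂q_i = a - 2q_i - q_j = 0
Reaction function: q_i = (433 - q_j)/2
Symmetry: q* = 433/3 = 144.33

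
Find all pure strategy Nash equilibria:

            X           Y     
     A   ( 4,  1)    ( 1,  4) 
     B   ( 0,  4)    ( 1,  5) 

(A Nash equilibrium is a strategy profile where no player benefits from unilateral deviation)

Nash equilibrium: (A, Y), (B, Y)

Work:
Best responses:
  P1 vs X: payoffs [4, 0] → best response A (payoff 4)
  P1 vs Y: payoffs [1, 1] → best response A/B (payoff 1)
  P2 vs A: payoffs [1, 4] → best response Y (payoff 4)
  P2 vs B: payoffs [4, 5] → best response Y (payoff 5)
Mutual best responses: (A,Y), (B,Y) → Nash equilibria.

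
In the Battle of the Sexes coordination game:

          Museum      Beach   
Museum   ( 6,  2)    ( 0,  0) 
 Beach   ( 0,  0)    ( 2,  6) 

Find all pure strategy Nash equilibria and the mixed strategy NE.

Pure NE: (Museum, Museum) and (Beach, Beach); Mixed NE: p = 0.75, q = 0.25

Work:
Check pure NE:
(Museum, Museum): (6, 2) - no unilateral deviation beneficial
(Beach, Beach): (2, 6) - no unilateral deviation beneficial
Mixed NE: P1 plays Museum with p = 0.75, P2 plays Museum with q = 0.25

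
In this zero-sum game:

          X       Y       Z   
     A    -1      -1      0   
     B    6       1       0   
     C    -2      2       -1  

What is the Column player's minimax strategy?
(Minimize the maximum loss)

Column should play Z, value = 0

Work:
Column player minimizes Row's maximum payoff:
Column X: max payoff to Row = 6
Column Y: max payoff to Row = 2
Column Z: max payoff to Row = 0
Minimum is 0, achieved by column Z.
Minimax strategy: Z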